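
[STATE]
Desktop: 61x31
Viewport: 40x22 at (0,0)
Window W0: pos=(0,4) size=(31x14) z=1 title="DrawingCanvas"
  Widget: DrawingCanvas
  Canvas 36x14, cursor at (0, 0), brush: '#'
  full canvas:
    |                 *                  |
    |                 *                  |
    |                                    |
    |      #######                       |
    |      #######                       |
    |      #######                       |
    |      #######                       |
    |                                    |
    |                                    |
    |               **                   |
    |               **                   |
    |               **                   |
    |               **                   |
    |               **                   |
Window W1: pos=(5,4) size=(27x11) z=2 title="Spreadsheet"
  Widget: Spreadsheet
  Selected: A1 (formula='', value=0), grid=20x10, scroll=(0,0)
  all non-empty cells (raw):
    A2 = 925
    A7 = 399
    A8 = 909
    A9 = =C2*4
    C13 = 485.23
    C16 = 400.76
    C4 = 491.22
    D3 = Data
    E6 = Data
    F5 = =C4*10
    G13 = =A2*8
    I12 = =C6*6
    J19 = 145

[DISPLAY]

                                        
                                        
                                        
                                        
┏━━━━┏━━━━━━━━━━━━━━━━━━━━━━━━━┓        
┃ Dra┃ Spreadsheet             ┃        
┠────┠─────────────────────────┨        
┃+   ┃A1:                      ┃        
┃    ┃       A       B       C ┃        
┃    ┃-------------------------┃        
┃    ┃  1      [0]       0     ┃        
┃    ┃  2      925       0     ┃        
┃    ┃  3        0       0     ┃        
┃    ┃  4        0       0  491┃        
┃    ┗━━━━━━━━━━━━━━━━━━━━━━━━━┛        
┃                             ┃         
┃               **            ┃         
┗━━━━━━━━━━━━━━━━━━━━━━━━━━━━━┛         
                                        
                                        
                                        
                                        


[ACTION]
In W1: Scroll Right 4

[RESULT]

                                        
                                        
                                        
                                        
┏━━━━┏━━━━━━━━━━━━━━━━━━━━━━━━━┓        
┃ Dra┃ Spreadsheet             ┃        
┠────┠─────────────────────────┨        
┃+   ┃A1:                      ┃        
┃    ┃       E       F       G ┃        
┃    ┃-------------------------┃        
┃    ┃  1        0       0     ┃        
┃    ┃  2        0       0     ┃        
┃    ┃  3        0       0     ┃        
┃    ┃  4        0       0     ┃        
┃    ┗━━━━━━━━━━━━━━━━━━━━━━━━━┛        
┃                             ┃         
┃               **            ┃         
┗━━━━━━━━━━━━━━━━━━━━━━━━━━━━━┛         
                                        
                                        
                                        
                                        


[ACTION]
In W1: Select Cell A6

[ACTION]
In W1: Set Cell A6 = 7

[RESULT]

                                        
                                        
                                        
                                        
┏━━━━┏━━━━━━━━━━━━━━━━━━━━━━━━━┓        
┃ Dra┃ Spreadsheet             ┃        
┠────┠─────────────────────────┨        
┃+   ┃A6: 7                    ┃        
┃    ┃       E       F       G ┃        
┃    ┃-------------------------┃        
┃    ┃  1        0       0     ┃        
┃    ┃  2        0       0     ┃        
┃    ┃  3        0       0     ┃        
┃    ┃  4        0       0     ┃        
┃    ┗━━━━━━━━━━━━━━━━━━━━━━━━━┛        
┃                             ┃         
┃               **            ┃         
┗━━━━━━━━━━━━━━━━━━━━━━━━━━━━━┛         
                                        
                                        
                                        
                                        


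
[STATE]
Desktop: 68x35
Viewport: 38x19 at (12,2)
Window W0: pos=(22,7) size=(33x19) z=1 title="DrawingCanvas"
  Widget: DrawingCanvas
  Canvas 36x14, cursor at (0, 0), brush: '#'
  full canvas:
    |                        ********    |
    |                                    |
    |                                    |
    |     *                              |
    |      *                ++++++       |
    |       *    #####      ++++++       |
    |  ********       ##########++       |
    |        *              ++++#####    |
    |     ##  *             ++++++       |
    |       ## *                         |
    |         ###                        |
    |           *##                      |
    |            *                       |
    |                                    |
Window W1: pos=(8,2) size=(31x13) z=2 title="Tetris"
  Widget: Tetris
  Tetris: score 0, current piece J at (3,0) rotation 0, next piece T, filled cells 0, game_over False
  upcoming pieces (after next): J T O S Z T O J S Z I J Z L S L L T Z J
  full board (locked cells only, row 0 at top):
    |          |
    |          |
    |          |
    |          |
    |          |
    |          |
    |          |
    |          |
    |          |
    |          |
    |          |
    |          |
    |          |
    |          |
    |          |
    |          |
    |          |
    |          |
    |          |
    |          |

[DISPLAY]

━━━━━━━━━━━━━━━━━━━━━━━━━━┓           
tris                      ┃           
──────────────────────────┨           
       │Next:             ┃           
       │ ▒                ┃           
       │▒▒▒               ┃━━━━━━━━━━━
       │                  ┃           
       │                  ┃───────────
       │                  ┃        ***
       │Score:            ┃           
       │0                 ┃           
       │                  ┃           
━━━━━━━━━━━━━━━━━━━━━━━━━━┛       ++++
          ┃       *    #####      ++++
          ┃  ********       ##########
          ┃        *              ++++
          ┃     ##  *             ++++
          ┃       ## *                
          ┃         ###               


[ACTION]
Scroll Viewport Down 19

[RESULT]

          ┃  ********       ##########
          ┃        *              ++++
          ┃     ##  *             ++++
          ┃       ## *                
          ┃         ###               
          ┃           *##             
          ┃            *              
          ┃                           
          ┃                           
          ┗━━━━━━━━━━━━━━━━━━━━━━━━━━━
                                      
                                      
                                      
                                      
                                      
                                      
                                      
                                      
                                      


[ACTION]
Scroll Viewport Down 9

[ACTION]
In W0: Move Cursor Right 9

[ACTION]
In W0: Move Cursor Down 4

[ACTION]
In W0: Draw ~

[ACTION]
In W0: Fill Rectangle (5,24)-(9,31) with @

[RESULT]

          ┃  ********       #######@@@
          ┃        *              +@@@
          ┃     ##  *             +@@@
          ┃       ## *             @@@
          ┃         ###               
          ┃           *##             
          ┃            *              
          ┃                           
          ┃                           
          ┗━━━━━━━━━━━━━━━━━━━━━━━━━━━
                                      
                                      
                                      
                                      
                                      
                                      
                                      
                                      
                                      


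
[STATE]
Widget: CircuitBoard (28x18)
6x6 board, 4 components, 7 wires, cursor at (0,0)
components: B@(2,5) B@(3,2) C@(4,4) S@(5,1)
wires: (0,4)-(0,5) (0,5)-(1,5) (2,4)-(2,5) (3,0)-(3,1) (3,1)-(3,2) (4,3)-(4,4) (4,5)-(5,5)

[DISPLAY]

   0 1 2 3 4 5              
0  [.]              · ─ ·   
                        │   
1                       ·   
                            
2                   · ─ B   
                            
3   · ─ · ─ B               
                            
4               · ─ C   ·   
                        │   
5       S               ·   
Cursor: (0,0)               
                            
                            
                            
                            
                            


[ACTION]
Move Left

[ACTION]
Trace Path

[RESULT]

   0 1 2 3 4 5              
0  [.]              · ─ ·   
                        │   
1                       ·   
                            
2                   · ─ B   
                            
3   · ─ · ─ B               
                            
4               · ─ C   ·   
                        │   
5       S               ·   
Cursor: (0,0)  Trace: No con
                            
                            
                            
                            
                            


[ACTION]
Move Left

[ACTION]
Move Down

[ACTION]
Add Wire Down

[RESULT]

   0 1 2 3 4 5              
0                   · ─ ·   
                        │   
1  [.]                  ·   
    │                       
2   ·               · ─ B   
                            
3   · ─ · ─ B               
                            
4               · ─ C   ·   
                        │   
5       S               ·   
Cursor: (1,0)  Trace: No con
                            
                            
                            
                            
                            


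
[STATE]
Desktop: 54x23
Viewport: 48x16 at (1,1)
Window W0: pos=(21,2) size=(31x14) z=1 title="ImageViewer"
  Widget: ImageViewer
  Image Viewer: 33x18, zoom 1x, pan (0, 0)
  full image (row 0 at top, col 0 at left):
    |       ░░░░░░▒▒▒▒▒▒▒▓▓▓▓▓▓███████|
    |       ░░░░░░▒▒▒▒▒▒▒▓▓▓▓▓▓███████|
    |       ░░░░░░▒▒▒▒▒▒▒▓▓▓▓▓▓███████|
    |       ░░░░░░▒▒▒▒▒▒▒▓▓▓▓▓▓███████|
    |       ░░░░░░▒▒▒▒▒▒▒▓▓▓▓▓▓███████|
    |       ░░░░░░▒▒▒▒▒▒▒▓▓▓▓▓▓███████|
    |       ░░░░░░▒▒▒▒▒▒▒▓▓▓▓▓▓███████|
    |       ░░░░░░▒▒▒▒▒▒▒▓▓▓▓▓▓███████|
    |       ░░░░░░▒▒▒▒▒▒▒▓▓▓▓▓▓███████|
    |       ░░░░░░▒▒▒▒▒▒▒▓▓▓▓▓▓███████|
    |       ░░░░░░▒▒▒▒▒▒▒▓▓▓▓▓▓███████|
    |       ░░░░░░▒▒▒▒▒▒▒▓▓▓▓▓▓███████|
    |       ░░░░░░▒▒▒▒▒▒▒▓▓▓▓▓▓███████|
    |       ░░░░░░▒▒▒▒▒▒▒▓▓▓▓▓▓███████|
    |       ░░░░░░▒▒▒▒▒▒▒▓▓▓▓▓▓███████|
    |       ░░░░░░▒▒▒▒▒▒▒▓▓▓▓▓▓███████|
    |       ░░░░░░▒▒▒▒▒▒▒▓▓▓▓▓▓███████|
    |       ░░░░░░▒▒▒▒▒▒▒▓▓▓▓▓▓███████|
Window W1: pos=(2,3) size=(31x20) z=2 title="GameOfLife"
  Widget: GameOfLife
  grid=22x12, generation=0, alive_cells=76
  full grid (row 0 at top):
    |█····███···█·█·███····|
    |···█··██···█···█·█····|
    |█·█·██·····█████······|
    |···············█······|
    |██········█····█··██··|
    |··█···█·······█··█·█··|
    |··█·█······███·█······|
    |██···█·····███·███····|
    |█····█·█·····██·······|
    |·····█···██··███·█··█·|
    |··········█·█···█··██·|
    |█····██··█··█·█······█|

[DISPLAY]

                                                
                    ┏━━━━━━━━━━━━━━━━━━━━━━━━━━━
 ┏━━━━━━━━━━━━━━━━━━━━━━━━━━━━━┓r               
 ┃ GameOfLife                  ┃────────────────
 ┠─────────────────────────────┨░░▒▒▒▒▒▒▒▓▓▓▓▓▓█
 ┃Gen: 0                       ┃░░▒▒▒▒▒▒▒▓▓▓▓▓▓█
 ┃█····███···█·█·███····       ┃░░▒▒▒▒▒▒▒▓▓▓▓▓▓█
 ┃···█··██···█···█·█····       ┃░░▒▒▒▒▒▒▒▓▓▓▓▓▓█
 ┃█·█·██·····█████······       ┃░░▒▒▒▒▒▒▒▓▓▓▓▓▓█
 ┃···············█······       ┃░░▒▒▒▒▒▒▒▓▓▓▓▓▓█
 ┃██········█····█··██··       ┃░░▒▒▒▒▒▒▒▓▓▓▓▓▓█
 ┃··█···█·······█··█·█··       ┃░░▒▒▒▒▒▒▒▓▓▓▓▓▓█
 ┃··█·█······███·█······       ┃░░▒▒▒▒▒▒▒▓▓▓▓▓▓█
 ┃██···█·····███·███····       ┃░░▒▒▒▒▒▒▒▓▓▓▓▓▓█
 ┃█····█·█·····██·······       ┃━━━━━━━━━━━━━━━━
 ┃·····█···██··███·█··█·       ┃                


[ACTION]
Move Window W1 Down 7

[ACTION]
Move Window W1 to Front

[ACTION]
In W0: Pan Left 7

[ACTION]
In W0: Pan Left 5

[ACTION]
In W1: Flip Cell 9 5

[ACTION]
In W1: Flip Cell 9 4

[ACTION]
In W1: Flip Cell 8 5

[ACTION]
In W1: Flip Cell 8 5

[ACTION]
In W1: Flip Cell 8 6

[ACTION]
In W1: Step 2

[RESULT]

                                                
                    ┏━━━━━━━━━━━━━━━━━━━━━━━━━━━
 ┏━━━━━━━━━━━━━━━━━━━━━━━━━━━━━┓r               
 ┃ GameOfLife                  ┃────────────────
 ┠─────────────────────────────┨░░▒▒▒▒▒▒▒▓▓▓▓▓▓█
 ┃Gen: 2                       ┃░░▒▒▒▒▒▒▒▓▓▓▓▓▓█
 ┃······█····█····█·····       ┃░░▒▒▒▒▒▒▒▓▓▓▓▓▓█
 ┃··██···█··█····█······       ┃░░▒▒▒▒▒▒▒▓▓▓▓▓▓█
 ┃··█████······█·█······       ┃░░▒▒▒▒▒▒▒▓▓▓▓▓▓█
 ┃····██·····█·····█····       ┃░░▒▒▒▒▒▒▒▓▓▓▓▓▓█
 ┃·██···············██··       ┃░░▒▒▒▒▒▒▒▓▓▓▓▓▓█
 ┃·█·██······███·····█··       ┃░░▒▒▒▒▒▒▒▓▓▓▓▓▓█
 ┃·····█····██·█···██···       ┃░░▒▒▒▒▒▒▒▓▓▓▓▓▓█
 ┃█··········██··█··█···       ┃░░▒▒▒▒▒▒▒▓▓▓▓▓▓█
 ┃██·······█·······█····       ┃━━━━━━━━━━━━━━━━
 ┃·········█··█··█████·█       ┃                


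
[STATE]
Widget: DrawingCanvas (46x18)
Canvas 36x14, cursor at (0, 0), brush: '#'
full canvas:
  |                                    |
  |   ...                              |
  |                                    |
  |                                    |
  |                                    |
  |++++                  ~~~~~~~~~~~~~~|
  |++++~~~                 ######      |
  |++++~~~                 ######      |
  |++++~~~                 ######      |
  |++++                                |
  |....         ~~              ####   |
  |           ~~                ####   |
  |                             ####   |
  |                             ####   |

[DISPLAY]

+                                             
   ...                                        
                                              
                                              
                                              
++++                  ~~~~~~~~~~~~~~          
++++~~~                 ######                
++++~~~                 ######                
++++~~~                 ######                
++++                                          
....         ~~              ####             
           ~~                ####             
                             ####             
                             ####             
                                              
                                              
                                              
                                              


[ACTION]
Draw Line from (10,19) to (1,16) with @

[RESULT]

+                                             
   ...          @                             
                @                             
                 @                            
                 @                            
++++             @    ~~~~~~~~~~~~~~          
++++~~~           @     ######                
++++~~~           @     ######                
++++~~~           @     ######                
++++               @                          
....         ~~    @         ####             
           ~~                ####             
                             ####             
                             ####             
                                              
                                              
                                              
                                              


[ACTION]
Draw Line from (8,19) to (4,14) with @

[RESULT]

+                                             
   ...          @                             
                @                             
                 @                            
              @  @                            
++++           @ @    ~~~~~~~~~~~~~~          
++++~~~         @@@     ######                
++++~~~           @     ######                
++++~~~           @@    ######                
++++               @                          
....         ~~    @         ####             
           ~~                ####             
                             ####             
                             ####             
                                              
                                              
                                              
                                              


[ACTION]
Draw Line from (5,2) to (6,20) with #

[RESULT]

+                                             
   ...          @                             
                @                             
                 @                            
              @  @                            
++##########   @ @    ~~~~~~~~~~~~~~          
++++~~~     #########   ######                
++++~~~           @     ######                
++++~~~           @@    ######                
++++               @                          
....         ~~    @         ####             
           ~~                ####             
                             ####             
                             ####             
                                              
                                              
                                              
                                              


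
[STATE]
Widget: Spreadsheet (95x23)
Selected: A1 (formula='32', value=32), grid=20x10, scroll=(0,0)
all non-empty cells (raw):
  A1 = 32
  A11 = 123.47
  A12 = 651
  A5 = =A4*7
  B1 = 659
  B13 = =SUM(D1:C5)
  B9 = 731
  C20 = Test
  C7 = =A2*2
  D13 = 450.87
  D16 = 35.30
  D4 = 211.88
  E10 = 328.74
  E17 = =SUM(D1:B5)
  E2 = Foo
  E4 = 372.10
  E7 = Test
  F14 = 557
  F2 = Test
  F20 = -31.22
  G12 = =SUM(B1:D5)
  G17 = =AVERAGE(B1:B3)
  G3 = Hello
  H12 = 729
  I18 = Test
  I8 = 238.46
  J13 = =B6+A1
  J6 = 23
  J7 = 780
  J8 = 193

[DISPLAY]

A1: 32                                                                                         
       A       B       C       D       E       F       G       H       I       J               
-----------------------------------------------------------------------------------------------
  1     [32]     659       0       0       0       0       0       0       0       0           
  2        0       0       0       0Foo     Test           0       0       0       0           
  3        0       0       0       0       0       0Hello          0       0       0           
  4        0       0       0  211.88  372.10       0       0       0       0       0           
  5        0       0       0       0       0       0       0       0       0       0           
  6        0       0       0       0       0       0       0       0       0      23           
  7        0       0       0       0Test           0       0       0       0     780           
  8        0       0       0       0       0       0       0       0  238.46     193           
  9        0     731       0       0       0       0       0       0       0       0           
 10        0       0       0       0  328.74       0       0       0       0       0           
 11   123.47       0       0       0       0       0       0       0       0       0           
 12      651       0       0       0       0       0  870.88     729       0       0           
 13        0  211.88       0  450.87       0       0       0       0       0      32           
 14        0       0       0       0       0     557       0       0       0       0           
 15        0       0       0       0       0       0       0       0       0       0           
 16        0       0       0   35.30       0       0       0       0       0       0           
 17        0       0       0       0  870.88       0  219.67       0       0       0           
 18        0       0       0       0       0       0       0       0Test           0           
 19        0       0       0       0       0       0       0       0       0       0           
 20        0       0Test           0       0  -31.22       0       0       0       0           


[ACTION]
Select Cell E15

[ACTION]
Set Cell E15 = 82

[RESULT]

E15: 82                                                                                        
       A       B       C       D       E       F       G       H       I       J               
-----------------------------------------------------------------------------------------------
  1       32     659       0       0       0       0       0       0       0       0           
  2        0       0       0       0Foo     Test           0       0       0       0           
  3        0       0       0       0       0       0Hello          0       0       0           
  4        0       0       0  211.88  372.10       0       0       0       0       0           
  5        0       0       0       0       0       0       0       0       0       0           
  6        0       0       0       0       0       0       0       0       0      23           
  7        0       0       0       0Test           0       0       0       0     780           
  8        0       0       0       0       0       0       0       0  238.46     193           
  9        0     731       0       0       0       0       0       0       0       0           
 10        0       0       0       0  328.74       0       0       0       0       0           
 11   123.47       0       0       0       0       0       0       0       0       0           
 12      651       0       0       0       0       0  870.88     729       0       0           
 13        0  211.88       0  450.87       0       0       0       0       0      32           
 14        0       0       0       0       0     557       0       0       0       0           
 15        0       0       0       0    [82]       0       0       0       0       0           
 16        0       0       0   35.30       0       0       0       0       0       0           
 17        0       0       0       0  870.88       0  219.67       0       0       0           
 18        0       0       0       0       0       0       0       0Test           0           
 19        0       0       0       0       0       0       0       0       0       0           
 20        0       0Test           0       0  -31.22       0       0       0       0           


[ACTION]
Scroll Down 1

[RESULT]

E15: 82                                                                                        
       A       B       C       D       E       F       G       H       I       J               
-----------------------------------------------------------------------------------------------
  2        0       0       0       0Foo     Test           0       0       0       0           
  3        0       0       0       0       0       0Hello          0       0       0           
  4        0       0       0  211.88  372.10       0       0       0       0       0           
  5        0       0       0       0       0       0       0       0       0       0           
  6        0       0       0       0       0       0       0       0       0      23           
  7        0       0       0       0Test           0       0       0       0     780           
  8        0       0       0       0       0       0       0       0  238.46     193           
  9        0     731       0       0       0       0       0       0       0       0           
 10        0       0       0       0  328.74       0       0       0       0       0           
 11   123.47       0       0       0       0       0       0       0       0       0           
 12      651       0       0       0       0       0  870.88     729       0       0           
 13        0  211.88       0  450.87       0       0       0       0       0      32           
 14        0       0       0       0       0     557       0       0       0       0           
 15        0       0       0       0    [82]       0       0       0       0       0           
 16        0       0       0   35.30       0       0       0       0       0       0           
 17        0       0       0       0  870.88       0  219.67       0       0       0           
 18        0       0       0       0       0       0       0       0Test           0           
 19        0       0       0       0       0       0       0       0       0       0           
 20        0       0Test           0       0  -31.22       0       0       0       0           
                                                                                               


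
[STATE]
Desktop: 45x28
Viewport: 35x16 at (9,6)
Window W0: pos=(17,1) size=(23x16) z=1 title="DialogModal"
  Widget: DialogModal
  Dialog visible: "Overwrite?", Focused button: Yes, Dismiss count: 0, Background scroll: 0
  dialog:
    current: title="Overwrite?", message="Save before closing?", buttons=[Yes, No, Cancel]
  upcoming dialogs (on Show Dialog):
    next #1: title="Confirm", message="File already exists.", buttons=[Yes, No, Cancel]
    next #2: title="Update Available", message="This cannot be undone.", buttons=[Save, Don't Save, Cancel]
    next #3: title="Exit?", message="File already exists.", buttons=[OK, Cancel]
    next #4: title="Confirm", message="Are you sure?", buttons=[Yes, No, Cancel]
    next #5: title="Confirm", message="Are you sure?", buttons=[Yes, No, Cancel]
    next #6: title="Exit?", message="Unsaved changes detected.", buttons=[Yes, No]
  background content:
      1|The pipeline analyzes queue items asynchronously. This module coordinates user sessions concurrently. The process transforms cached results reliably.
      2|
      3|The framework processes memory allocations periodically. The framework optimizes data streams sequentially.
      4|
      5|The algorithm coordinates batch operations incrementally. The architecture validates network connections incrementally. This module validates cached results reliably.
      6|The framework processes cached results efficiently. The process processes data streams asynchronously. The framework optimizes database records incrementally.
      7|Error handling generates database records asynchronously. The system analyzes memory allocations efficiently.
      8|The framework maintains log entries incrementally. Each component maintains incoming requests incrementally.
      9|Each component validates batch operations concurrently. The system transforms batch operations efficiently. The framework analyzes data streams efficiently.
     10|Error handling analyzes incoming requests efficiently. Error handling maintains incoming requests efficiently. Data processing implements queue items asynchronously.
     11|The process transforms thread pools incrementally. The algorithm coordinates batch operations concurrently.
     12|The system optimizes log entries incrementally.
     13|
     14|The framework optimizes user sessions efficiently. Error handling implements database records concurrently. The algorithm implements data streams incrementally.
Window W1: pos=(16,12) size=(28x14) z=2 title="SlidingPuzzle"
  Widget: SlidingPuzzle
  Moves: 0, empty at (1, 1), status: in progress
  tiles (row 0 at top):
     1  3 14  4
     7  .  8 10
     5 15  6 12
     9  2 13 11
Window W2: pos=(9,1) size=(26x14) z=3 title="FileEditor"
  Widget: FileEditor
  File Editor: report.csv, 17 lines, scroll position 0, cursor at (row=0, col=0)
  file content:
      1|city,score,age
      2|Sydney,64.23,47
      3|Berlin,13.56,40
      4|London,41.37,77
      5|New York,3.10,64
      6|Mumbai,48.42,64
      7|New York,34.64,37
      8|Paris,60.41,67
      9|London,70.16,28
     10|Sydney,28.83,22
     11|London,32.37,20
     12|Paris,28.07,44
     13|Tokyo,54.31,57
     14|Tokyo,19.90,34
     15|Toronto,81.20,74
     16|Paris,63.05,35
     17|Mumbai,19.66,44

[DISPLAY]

┃Berlin,13.56,40        ░┃cess┃    
┃London,41.37,77        ░┃─┐  ┃    
┃New York,3.10,64       ░┃ │in┃    
┃Mumbai,48.42,64        ░┃o│ss┃    
┃New York,34.64,37      ░┃n│ra┃    
┃Paris,60.41,67         ░┃─┘ai┃    
┃London,70.16,28        ░┃━━━━━━━━┓
┃Sydney,28.83,22        ▼┃        ┃
┗━━━━━━━━━━━━━━━━━━━━━━━━┛────────┨
       ┃┌────┬────┬────┬────┐     ┃
       ┃│  1 │  3 │ 14 │  4 │     ┃
       ┃├────┼────┼────┼────┤     ┃
       ┃│  7 │    │  8 │ 10 │     ┃
       ┃├────┼────┼────┼────┤     ┃
       ┃│  5 │ 15 │  6 │ 12 │     ┃
       ┃├────┼────┼────┼────┤     ┃


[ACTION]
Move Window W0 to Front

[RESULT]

┃Berlin,┃The framework process┃    
┃London,┃  ┌───────────────┐  ┃    
┃New Yor┃Th│   Overwrite?  │in┃    
┃Mumbai,┃Th│Save before clo│ss┃    
┃New Yor┃Er│[Yes]  No   Can│ra┃    
┃Paris,6┃Th└───────────────┘ai┃    
┃London,┃Each component valida┃━━━┓
┃Sydney,┃Error handling analyz┃   ┃
┗━━━━━━━┃The process transform┃───┨
       ┃┃The system optimizes ┃   ┃
       ┃┗━━━━━━━━━━━━━━━━━━━━━┛   ┃
       ┃├────┼────┼────┼────┤     ┃
       ┃│  7 │    │  8 │ 10 │     ┃
       ┃├────┼────┼────┼────┤     ┃
       ┃│  5 │ 15 │  6 │ 12 │     ┃
       ┃├────┼────┼────┼────┤     ┃


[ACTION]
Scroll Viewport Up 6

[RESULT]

                                   
┏━━━━━━━┏━━━━━━━━━━━━━━━━━━━━━┓    
┃ FileEd┃ DialogModal         ┃    
┠───────┠─────────────────────┨    
┃█ity,sc┃The pipeline analyzes┃    
┃Sydney,┃                     ┃    
┃Berlin,┃The framework process┃    
┃London,┃  ┌───────────────┐  ┃    
┃New Yor┃Th│   Overwrite?  │in┃    
┃Mumbai,┃Th│Save before clo│ss┃    
┃New Yor┃Er│[Yes]  No   Can│ra┃    
┃Paris,6┃Th└───────────────┘ai┃    
┃London,┃Each component valida┃━━━┓
┃Sydney,┃Error handling analyz┃   ┃
┗━━━━━━━┃The process transform┃───┨
       ┃┃The system optimizes ┃   ┃


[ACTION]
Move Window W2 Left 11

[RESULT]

                                   
━━━━━━━━┏━━━━━━━━━━━━━━━━━━━━━┓    
tor     ┃ DialogModal         ┃    
────────┠─────────────────────┨    
re,age  ┃The pipeline analyzes┃    
4.23,47 ┃                     ┃    
3.56,40 ┃The framework process┃    
1.37,77 ┃  ┌───────────────┐  ┃    
,3.10,64┃Th│   Overwrite?  │in┃    
8.42,64 ┃Th│Save before clo│ss┃    
,34.64,3┃Er│[Yes]  No   Can│ra┃    
.41,67  ┃Th└───────────────┘ai┃    
0.16,28 ┃Each component valida┃━━━┓
8.83,22 ┃Error handling analyz┃   ┃
━━━━━━━━┃The process transform┃───┨
       ┃┃The system optimizes ┃   ┃


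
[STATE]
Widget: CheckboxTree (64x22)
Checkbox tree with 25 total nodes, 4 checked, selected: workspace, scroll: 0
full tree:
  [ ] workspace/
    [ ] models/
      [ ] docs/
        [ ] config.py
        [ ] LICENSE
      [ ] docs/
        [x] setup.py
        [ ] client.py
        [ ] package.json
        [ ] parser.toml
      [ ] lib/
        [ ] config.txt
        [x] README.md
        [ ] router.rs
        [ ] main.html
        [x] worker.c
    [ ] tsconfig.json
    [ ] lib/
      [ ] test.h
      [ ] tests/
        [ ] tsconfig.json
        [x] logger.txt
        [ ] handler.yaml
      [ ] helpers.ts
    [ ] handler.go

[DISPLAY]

>[-] workspace/                                                 
   [-] models/                                                  
     [ ] docs/                                                  
       [ ] config.py                                            
       [ ] LICENSE                                              
     [-] docs/                                                  
       [x] setup.py                                             
       [ ] client.py                                            
       [ ] package.json                                         
       [ ] parser.toml                                          
     [-] lib/                                                   
       [ ] config.txt                                           
       [x] README.md                                            
       [ ] router.rs                                            
       [ ] main.html                                            
       [x] worker.c                                             
   [ ] tsconfig.json                                            
   [-] lib/                                                     
     [ ] test.h                                                 
     [-] tests/                                                 
       [ ] tsconfig.json                                        
       [x] logger.txt                                           


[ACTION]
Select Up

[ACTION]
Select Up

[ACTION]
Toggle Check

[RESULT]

>[x] workspace/                                                 
   [x] models/                                                  
     [x] docs/                                                  
       [x] config.py                                            
       [x] LICENSE                                              
     [x] docs/                                                  
       [x] setup.py                                             
       [x] client.py                                            
       [x] package.json                                         
       [x] parser.toml                                          
     [x] lib/                                                   
       [x] config.txt                                           
       [x] README.md                                            
       [x] router.rs                                            
       [x] main.html                                            
       [x] worker.c                                             
   [x] tsconfig.json                                            
   [x] lib/                                                     
     [x] test.h                                                 
     [x] tests/                                                 
       [x] tsconfig.json                                        
       [x] logger.txt                                           


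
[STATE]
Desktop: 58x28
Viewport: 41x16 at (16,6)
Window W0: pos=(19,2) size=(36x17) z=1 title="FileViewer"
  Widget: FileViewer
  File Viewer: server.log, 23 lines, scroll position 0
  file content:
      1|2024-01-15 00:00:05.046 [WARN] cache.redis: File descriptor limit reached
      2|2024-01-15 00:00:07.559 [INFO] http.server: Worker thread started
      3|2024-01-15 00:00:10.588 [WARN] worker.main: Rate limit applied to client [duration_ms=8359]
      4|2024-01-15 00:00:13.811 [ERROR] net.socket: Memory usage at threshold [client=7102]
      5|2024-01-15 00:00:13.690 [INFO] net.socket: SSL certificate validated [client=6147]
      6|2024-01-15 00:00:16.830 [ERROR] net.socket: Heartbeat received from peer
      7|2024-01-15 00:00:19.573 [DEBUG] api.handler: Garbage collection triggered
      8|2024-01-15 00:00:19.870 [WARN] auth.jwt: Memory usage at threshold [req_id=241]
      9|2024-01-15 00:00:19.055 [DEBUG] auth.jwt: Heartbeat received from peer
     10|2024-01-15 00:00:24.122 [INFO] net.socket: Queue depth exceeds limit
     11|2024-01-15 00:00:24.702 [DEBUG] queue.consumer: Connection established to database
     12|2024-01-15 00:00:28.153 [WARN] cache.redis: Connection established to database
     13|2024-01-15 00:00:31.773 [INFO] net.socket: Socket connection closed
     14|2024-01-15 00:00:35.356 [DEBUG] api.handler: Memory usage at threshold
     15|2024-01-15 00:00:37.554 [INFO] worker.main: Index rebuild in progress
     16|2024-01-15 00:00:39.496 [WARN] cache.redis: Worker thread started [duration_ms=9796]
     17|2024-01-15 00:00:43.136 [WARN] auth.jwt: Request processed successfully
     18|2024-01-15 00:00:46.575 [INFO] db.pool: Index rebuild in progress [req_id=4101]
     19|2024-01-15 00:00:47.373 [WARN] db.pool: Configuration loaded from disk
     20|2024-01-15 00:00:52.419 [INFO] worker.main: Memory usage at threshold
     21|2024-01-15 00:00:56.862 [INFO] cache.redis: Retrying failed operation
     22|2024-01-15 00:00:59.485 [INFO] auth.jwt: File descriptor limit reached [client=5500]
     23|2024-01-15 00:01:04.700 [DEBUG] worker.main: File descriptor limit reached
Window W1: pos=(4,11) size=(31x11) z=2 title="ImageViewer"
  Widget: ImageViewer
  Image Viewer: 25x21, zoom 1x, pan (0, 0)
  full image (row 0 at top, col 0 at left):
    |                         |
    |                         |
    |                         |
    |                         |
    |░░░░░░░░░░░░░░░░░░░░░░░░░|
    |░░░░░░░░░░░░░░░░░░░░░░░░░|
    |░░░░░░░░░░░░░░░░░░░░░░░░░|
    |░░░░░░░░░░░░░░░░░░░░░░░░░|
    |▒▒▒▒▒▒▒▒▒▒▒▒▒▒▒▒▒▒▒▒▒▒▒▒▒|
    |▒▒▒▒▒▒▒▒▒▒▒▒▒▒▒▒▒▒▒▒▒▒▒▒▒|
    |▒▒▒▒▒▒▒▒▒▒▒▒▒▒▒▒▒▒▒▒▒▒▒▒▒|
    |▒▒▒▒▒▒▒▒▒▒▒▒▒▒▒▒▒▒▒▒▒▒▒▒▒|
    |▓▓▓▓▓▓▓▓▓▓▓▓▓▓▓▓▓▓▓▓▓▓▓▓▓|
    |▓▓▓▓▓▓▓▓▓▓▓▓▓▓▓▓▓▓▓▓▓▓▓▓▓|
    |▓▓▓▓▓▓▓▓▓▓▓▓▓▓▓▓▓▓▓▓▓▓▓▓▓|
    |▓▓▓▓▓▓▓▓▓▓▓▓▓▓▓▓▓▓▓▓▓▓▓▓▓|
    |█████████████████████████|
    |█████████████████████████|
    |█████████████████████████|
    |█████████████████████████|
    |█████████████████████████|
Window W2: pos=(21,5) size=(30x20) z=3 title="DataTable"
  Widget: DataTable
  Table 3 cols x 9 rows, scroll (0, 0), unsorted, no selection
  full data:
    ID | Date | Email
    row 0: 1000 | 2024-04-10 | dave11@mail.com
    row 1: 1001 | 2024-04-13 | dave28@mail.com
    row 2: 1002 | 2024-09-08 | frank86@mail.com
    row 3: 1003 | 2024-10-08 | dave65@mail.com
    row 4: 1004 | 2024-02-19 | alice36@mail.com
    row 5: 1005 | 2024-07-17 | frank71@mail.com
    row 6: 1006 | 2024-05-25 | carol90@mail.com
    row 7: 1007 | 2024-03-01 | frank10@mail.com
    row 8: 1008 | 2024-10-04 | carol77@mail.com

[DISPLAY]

   ┃2┃ DataTable                  ┃ht█┃  
   ┃2┠────────────────────────────┨wo░┃  
   ┃2┃ID  │Date      │Email       ┃ n░┃  
   ┃2┃────┼──────────┼────────────┃ne░┃  
   ┃2┃1000│2024-04-10│dave11@mail.┃ n░┃  
━━━━━┃1001│2024-04-13│dave28@mail.┃ a░┃  
r    ┃1002│2024-09-08│frank86@mail┃au░┃  
─────┃1003│2024-10-08│dave65@mail.┃ a░┃  
     ┃1004│2024-02-19│alice36@mail┃ne░┃  
     ┃1005│2024-07-17│frank71@mail┃ q░┃  
     ┃1006│2024-05-25│carol90@mail┃ca░┃  
     ┃1007│2024-03-01│frank10@mail┃ne▼┃  
░░░░░┃1008│2024-10-04│carol77@mail┃━━━┛  
░░░░░┃                            ┃      
░░░░░┃                            ┃      
━━━━━┃                            ┃      


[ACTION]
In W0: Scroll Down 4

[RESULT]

   ┃2┃ DataTable                  ┃ n░┃  
   ┃2┠────────────────────────────┨ a░┃  
   ┃2┃ID  │Date      │Email       ┃au░┃  
   ┃2┃────┼──────────┼────────────┃ a░┃  
   ┃2┃1000│2024-04-10│dave11@mail.┃ne█┃  
━━━━━┃1001│2024-04-13│dave28@mail.┃ q░┃  
r    ┃1002│2024-09-08│frank86@mail┃ca░┃  
─────┃1003│2024-10-08│dave65@mail.┃ne░┃  
     ┃1004│2024-02-19│alice36@mail┃ a░┃  
     ┃1005│2024-07-17│frank71@mail┃wo░┃  
     ┃1006│2024-05-25│carol90@mail┃ca░┃  
     ┃1007│2024-03-01│frank10@mail┃au▼┃  
░░░░░┃1008│2024-10-04│carol77@mail┃━━━┛  
░░░░░┃                            ┃      
░░░░░┃                            ┃      
━━━━━┃                            ┃      


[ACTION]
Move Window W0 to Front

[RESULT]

   ┃2024-01-15 00:00:16.830 [ERROR] n░┃  
   ┃2024-01-15 00:00:19.573 [DEBUG] a░┃  
   ┃2024-01-15 00:00:19.870 [WARN] au░┃  
   ┃2024-01-15 00:00:19.055 [DEBUG] a░┃  
   ┃2024-01-15 00:00:24.122 [INFO] ne█┃  
━━━┃2024-01-15 00:00:24.702 [DEBUG] q░┃  
r  ┃2024-01-15 00:00:28.153 [WARN] ca░┃  
───┃2024-01-15 00:00:31.773 [INFO] ne░┃  
   ┃2024-01-15 00:00:35.356 [DEBUG] a░┃  
   ┃2024-01-15 00:00:37.554 [INFO] wo░┃  
   ┃2024-01-15 00:00:39.496 [WARN] ca░┃  
   ┃2024-01-15 00:00:43.136 [WARN] au▼┃  
░░░┗━━━━━━━━━━━━━━━━━━━━━━━━━━━━━━━━━━┛  
░░░░░┃                            ┃      
░░░░░┃                            ┃      
━━━━━┃                            ┃      


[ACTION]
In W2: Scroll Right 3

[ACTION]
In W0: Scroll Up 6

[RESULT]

   ┃2024-01-15 00:00:07.559 [INFO] ht█┃  
   ┃2024-01-15 00:00:10.588 [WARN] wo░┃  
   ┃2024-01-15 00:00:13.811 [ERROR] n░┃  
   ┃2024-01-15 00:00:13.690 [INFO] ne░┃  
   ┃2024-01-15 00:00:16.830 [ERROR] n░┃  
━━━┃2024-01-15 00:00:19.573 [DEBUG] a░┃  
r  ┃2024-01-15 00:00:19.870 [WARN] au░┃  
───┃2024-01-15 00:00:19.055 [DEBUG] a░┃  
   ┃2024-01-15 00:00:24.122 [INFO] ne░┃  
   ┃2024-01-15 00:00:24.702 [DEBUG] q░┃  
   ┃2024-01-15 00:00:28.153 [WARN] ca░┃  
   ┃2024-01-15 00:00:31.773 [INFO] ne▼┃  
░░░┗━━━━━━━━━━━━━━━━━━━━━━━━━━━━━━━━━━┛  
░░░░░┃                            ┃      
░░░░░┃                            ┃      
━━━━━┃                            ┃      
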